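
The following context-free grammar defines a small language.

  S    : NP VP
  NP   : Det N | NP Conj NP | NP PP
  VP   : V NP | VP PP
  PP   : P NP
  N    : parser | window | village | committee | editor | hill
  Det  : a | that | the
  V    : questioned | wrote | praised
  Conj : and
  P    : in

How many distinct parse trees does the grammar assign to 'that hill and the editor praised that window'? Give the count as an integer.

1

[S [NP [NP [Det that] [N hill]] [Conj and] [NP [Det the] [N editor]]] [VP [V praised] [NP [Det that] [N window]]]]
No rule offers an alternative attachment or grouping for any span, so this is the only derivation.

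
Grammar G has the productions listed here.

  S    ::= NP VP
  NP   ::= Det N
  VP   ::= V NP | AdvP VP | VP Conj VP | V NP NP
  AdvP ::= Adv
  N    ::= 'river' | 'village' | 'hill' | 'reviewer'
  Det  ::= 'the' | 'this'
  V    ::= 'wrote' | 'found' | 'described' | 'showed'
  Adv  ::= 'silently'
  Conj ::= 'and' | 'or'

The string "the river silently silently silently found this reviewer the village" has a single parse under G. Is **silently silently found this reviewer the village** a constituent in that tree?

[S [NP [Det the] [N river]] [VP [AdvP [Adv silently]] [VP [AdvP [Adv silently]] [VP [AdvP [Adv silently]] [VP [V found] [NP [Det this] [N reviewer]] [NP [Det the] [N village]]]]]]]
The words 'silently silently found this reviewer the village' are exhaustively dominated by a single VP node (built by VP → AdvP VP), so they form a constituent.

Yes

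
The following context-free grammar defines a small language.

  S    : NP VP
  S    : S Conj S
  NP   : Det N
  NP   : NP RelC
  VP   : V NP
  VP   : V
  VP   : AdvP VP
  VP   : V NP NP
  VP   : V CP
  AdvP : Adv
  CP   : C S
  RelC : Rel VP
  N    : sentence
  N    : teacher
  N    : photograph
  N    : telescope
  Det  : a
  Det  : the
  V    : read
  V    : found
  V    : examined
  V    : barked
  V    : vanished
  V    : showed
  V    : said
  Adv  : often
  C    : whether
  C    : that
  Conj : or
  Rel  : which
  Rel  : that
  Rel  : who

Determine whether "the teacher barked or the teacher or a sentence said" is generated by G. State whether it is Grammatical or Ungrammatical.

For S → NP VP, the only prefix that parses as NP is 'the teacher', but the remainder 'barked or the teacher or a sentence said' is not a VP under these rules. The alternative S rule S → S Conj S likewise has no satisfying split.

Ungrammatical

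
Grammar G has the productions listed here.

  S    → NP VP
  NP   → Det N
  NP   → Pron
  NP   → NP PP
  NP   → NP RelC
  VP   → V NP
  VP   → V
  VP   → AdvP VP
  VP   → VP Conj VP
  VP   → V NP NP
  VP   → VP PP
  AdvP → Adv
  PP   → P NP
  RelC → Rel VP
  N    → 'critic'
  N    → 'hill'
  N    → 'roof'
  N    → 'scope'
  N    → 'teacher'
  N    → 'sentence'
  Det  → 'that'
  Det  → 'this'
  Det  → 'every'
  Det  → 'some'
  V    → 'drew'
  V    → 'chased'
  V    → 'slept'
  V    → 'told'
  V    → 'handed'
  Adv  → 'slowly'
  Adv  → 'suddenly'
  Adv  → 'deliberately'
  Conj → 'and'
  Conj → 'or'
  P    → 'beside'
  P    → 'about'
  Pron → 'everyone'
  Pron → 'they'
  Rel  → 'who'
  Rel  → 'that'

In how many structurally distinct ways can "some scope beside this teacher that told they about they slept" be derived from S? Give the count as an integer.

Two of the 7 distinct bracketings:
[S [NP [NP [Det some] [N scope]] [PP [P beside] [NP [NP [NP [Det this] [N teacher]] [RelC [Rel that] [VP [V told] [NP [Pron they]]]]] [PP [P about] [NP [Pron they]]]]]] [VP [V slept]]]
[S [NP [NP [Det some] [N scope]] [PP [P beside] [NP [NP [Det this] [N teacher]] [RelC [Rel that] [VP [V told] [NP [NP [Pron they]] [PP [P about] [NP [Pron they]]]]]]]]] [VP [V slept]]]
The trees differ in how a recursive rule is bracketed over the same span.

7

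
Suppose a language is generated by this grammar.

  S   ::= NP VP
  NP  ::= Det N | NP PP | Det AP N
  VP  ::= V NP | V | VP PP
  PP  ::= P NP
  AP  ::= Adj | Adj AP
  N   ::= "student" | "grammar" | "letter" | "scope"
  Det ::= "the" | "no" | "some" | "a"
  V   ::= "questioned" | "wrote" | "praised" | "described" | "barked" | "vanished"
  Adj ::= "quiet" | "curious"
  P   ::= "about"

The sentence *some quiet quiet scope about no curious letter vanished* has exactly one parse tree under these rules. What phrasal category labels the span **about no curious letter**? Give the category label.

S
  NP
    NP
      Det: some
      AP
        Adj: quiet
        AP
          Adj: quiet
      N: scope
    PP
      P: about
      NP
        Det: no
        AP
          Adj: curious
        N: letter
  VP
    V: vanished
The span 'about no curious letter' is the PP node built by PP → P NP.

PP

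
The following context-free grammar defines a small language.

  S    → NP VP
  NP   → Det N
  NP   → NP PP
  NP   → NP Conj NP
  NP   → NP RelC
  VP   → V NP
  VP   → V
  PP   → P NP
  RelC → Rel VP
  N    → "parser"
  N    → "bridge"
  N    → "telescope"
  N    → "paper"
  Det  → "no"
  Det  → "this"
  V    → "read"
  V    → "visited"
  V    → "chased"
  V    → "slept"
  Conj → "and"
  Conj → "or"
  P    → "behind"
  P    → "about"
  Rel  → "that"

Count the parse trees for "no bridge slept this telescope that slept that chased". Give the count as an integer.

1

[S [NP [Det no] [N bridge]] [VP [V slept] [NP [NP [NP [Det this] [N telescope]] [RelC [Rel that] [VP [V slept]]]] [RelC [Rel that] [VP [V chased]]]]]]
No rule offers an alternative attachment or grouping for any span, so this is the only derivation.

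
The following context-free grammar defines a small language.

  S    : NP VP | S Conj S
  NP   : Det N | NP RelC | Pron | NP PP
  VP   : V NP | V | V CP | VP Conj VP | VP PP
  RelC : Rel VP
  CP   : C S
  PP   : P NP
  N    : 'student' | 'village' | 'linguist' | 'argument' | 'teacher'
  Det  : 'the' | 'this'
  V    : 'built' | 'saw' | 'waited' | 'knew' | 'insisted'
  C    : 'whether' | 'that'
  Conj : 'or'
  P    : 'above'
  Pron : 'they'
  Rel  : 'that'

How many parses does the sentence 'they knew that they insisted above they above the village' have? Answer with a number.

Two of the 5 distinct bracketings:
[S [NP [Pron they]] [VP [V knew] [CP [C that] [S [NP [Pron they]] [VP [VP [V insisted]] [PP [P above] [NP [NP [Pron they]] [PP [P above] [NP [Det the] [N village]]]]]]]]]]
[S [NP [Pron they]] [VP [V knew] [CP [C that] [S [NP [Pron they]] [VP [VP [VP [V insisted]] [PP [P above] [NP [Pron they]]]] [PP [P above] [NP [Det the] [N village]]]]]]]]
The difference turns on whether NP → NP PP is used at the relevant span, versus an alternative expansion of NP.

5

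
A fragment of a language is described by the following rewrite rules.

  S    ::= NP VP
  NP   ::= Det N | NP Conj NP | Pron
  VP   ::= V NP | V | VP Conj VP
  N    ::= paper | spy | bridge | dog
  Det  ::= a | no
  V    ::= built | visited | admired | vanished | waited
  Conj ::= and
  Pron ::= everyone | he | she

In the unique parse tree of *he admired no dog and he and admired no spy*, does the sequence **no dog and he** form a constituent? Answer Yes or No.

[S [NP [Pron he]] [VP [VP [V admired] [NP [NP [Det no] [N dog]] [Conj and] [NP [Pron he]]]] [Conj and] [VP [V admired] [NP [Det no] [N spy]]]]]
The words 'no dog and he' are exhaustively dominated by a single NP node (built by NP → NP Conj NP), so they form a constituent.

Yes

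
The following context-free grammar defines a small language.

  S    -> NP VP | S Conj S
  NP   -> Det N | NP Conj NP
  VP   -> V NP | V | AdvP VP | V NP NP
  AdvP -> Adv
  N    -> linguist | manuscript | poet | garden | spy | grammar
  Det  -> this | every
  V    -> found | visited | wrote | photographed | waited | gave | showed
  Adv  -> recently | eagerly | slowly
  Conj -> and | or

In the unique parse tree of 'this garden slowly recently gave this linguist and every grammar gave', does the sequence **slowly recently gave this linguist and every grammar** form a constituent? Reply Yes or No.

No

[S [S [NP [Det this] [N garden]] [VP [AdvP [Adv slowly]] [VP [AdvP [Adv recently]] [VP [V gave] [NP [Det this] [N linguist]]]]]] [Conj and] [S [NP [Det every] [N grammar]] [VP [V gave]]]]
The smallest constituent containing 'slowly recently gave this linguist and every grammar' is the S spanning 'this garden slowly recently gave this linguist and every grammar gave'; no single node in the tree dominates exactly the given words.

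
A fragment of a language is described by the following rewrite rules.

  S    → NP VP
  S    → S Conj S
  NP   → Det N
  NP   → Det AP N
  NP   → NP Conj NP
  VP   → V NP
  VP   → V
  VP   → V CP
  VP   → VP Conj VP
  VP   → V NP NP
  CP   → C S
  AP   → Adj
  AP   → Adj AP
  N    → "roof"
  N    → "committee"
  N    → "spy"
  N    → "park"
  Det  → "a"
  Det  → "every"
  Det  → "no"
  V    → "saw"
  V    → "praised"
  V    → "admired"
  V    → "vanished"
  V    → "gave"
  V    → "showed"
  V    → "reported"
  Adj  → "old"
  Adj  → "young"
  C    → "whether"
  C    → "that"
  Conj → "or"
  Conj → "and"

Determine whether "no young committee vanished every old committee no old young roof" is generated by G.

S
  NP
    Det: no
    AP
      Adj: young
    N: committee
  VP
    V: vanished
    NP
      Det: every
      AP
        Adj: old
      N: committee
    NP
      Det: no
      AP
        Adj: old
        AP
          Adj: young
      N: roof
Every word is introduced by a lexical rule and the phrasal rules combine the resulting categories into a single S.

Grammatical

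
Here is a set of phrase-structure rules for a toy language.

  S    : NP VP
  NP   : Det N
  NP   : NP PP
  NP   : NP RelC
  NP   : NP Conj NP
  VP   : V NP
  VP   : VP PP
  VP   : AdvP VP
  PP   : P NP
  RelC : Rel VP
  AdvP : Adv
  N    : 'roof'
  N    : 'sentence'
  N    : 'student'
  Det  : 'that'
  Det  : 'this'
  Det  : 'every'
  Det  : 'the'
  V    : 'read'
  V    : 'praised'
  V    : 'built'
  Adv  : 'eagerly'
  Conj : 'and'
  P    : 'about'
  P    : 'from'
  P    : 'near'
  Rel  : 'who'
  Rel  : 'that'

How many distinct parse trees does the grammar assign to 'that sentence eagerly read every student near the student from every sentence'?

9

Two of the 9 distinct bracketings:
[S [NP [Det that] [N sentence]] [VP [VP [AdvP [Adv eagerly]] [VP [V read] [NP [Det every] [N student]]]] [PP [P near] [NP [NP [Det the] [N student]] [PP [P from] [NP [Det every] [N sentence]]]]]]]
[S [NP [Det that] [N sentence]] [VP [VP [VP [AdvP [Adv eagerly]] [VP [V read] [NP [Det every] [N student]]]] [PP [P near] [NP [Det the] [N student]]]] [PP [P from] [NP [Det every] [N sentence]]]]]
The difference turns on whether NP → NP PP is used at the relevant span, versus an alternative expansion of NP.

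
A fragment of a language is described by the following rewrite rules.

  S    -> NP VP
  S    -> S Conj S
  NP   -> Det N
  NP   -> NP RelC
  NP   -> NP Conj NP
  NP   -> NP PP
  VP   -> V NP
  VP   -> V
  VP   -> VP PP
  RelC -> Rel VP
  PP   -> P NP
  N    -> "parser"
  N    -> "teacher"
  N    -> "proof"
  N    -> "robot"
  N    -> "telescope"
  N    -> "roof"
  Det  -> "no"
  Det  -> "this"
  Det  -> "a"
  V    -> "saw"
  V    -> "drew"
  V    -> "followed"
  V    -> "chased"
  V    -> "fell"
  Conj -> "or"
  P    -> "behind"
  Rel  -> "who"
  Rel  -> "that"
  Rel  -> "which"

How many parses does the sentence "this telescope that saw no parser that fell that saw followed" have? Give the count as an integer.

3

Two of the 3 distinct bracketings:
[S [NP [NP [Det this] [N telescope]] [RelC [Rel that] [VP [V saw] [NP [NP [NP [Det no] [N parser]] [RelC [Rel that] [VP [V fell]]]] [RelC [Rel that] [VP [V saw]]]]]]] [VP [V followed]]]
[S [NP [NP [NP [Det this] [N telescope]] [RelC [Rel that] [VP [V saw] [NP [NP [Det no] [N parser]] [RelC [Rel that] [VP [V fell]]]]]]] [RelC [Rel that] [VP [V saw]]]] [VP [V followed]]]
The trees differ in how a recursive rule is bracketed over the same span.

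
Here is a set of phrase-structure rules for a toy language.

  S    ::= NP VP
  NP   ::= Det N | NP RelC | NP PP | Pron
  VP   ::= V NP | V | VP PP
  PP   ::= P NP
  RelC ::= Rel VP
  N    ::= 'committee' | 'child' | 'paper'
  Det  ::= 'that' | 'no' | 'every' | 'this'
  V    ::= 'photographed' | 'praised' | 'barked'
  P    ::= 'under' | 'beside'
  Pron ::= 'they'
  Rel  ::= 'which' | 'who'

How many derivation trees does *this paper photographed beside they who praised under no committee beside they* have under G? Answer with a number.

Two of the 9 distinct bracketings:
[S [NP [Det this] [N paper]] [VP [VP [V photographed]] [PP [P beside] [NP [NP [Pron they]] [RelC [Rel who] [VP [VP [V praised]] [PP [P under] [NP [NP [Det no] [N committee]] [PP [P beside] [NP [Pron they]]]]]]]]]]]
[S [NP [Det this] [N paper]] [VP [VP [V photographed]] [PP [P beside] [NP [NP [Pron they]] [RelC [Rel who] [VP [VP [VP [V praised]] [PP [P under] [NP [Det no] [N committee]]]] [PP [P beside] [NP [Pron they]]]]]]]]]
The difference turns on whether NP → NP PP is used at the relevant span, versus an alternative expansion of NP.

9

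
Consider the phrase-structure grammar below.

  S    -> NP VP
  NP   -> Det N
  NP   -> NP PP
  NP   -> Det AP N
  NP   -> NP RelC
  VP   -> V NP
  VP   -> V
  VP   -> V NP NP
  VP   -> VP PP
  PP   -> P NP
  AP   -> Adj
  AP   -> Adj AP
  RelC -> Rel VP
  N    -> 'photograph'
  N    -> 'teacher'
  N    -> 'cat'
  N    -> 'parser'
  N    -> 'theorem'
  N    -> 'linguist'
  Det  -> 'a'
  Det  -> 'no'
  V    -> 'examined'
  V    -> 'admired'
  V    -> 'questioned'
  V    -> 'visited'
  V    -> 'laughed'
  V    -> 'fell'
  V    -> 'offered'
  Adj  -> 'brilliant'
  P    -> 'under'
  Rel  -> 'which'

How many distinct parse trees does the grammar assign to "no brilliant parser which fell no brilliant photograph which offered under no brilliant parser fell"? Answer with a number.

Two of the 6 distinct bracketings:
[S [NP [NP [NP [Det no] [AP [Adj brilliant]] [N parser]] [RelC [Rel which] [VP [V fell] [NP [NP [Det no] [AP [Adj brilliant]] [N photograph]] [RelC [Rel which] [VP [V offered]]]]]]] [PP [P under] [NP [Det no] [AP [Adj brilliant]] [N parser]]]] [VP [V fell]]]
[S [NP [NP [NP [NP [Det no] [AP [Adj brilliant]] [N parser]] [RelC [Rel which] [VP [V fell] [NP [Det no] [AP [Adj brilliant]] [N photograph]]]]] [RelC [Rel which] [VP [V offered]]]] [PP [P under] [NP [Det no] [AP [Adj brilliant]] [N parser]]]] [VP [V fell]]]
The trees differ in how a recursive rule is bracketed over the same span.

6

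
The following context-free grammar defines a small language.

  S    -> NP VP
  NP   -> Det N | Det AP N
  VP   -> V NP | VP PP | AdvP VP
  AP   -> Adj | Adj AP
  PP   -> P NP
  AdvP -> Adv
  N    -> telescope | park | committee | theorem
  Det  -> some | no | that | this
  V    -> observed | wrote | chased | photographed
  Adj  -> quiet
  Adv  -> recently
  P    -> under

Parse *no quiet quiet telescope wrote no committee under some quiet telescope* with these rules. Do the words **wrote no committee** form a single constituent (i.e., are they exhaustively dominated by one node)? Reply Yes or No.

[S [NP [Det no] [AP [Adj quiet] [AP [Adj quiet]]] [N telescope]] [VP [VP [V wrote] [NP [Det no] [N committee]]] [PP [P under] [NP [Det some] [AP [Adj quiet]] [N telescope]]]]]
The words 'wrote no committee' are exhaustively dominated by a single VP node (built by VP → V NP), so they form a constituent.

Yes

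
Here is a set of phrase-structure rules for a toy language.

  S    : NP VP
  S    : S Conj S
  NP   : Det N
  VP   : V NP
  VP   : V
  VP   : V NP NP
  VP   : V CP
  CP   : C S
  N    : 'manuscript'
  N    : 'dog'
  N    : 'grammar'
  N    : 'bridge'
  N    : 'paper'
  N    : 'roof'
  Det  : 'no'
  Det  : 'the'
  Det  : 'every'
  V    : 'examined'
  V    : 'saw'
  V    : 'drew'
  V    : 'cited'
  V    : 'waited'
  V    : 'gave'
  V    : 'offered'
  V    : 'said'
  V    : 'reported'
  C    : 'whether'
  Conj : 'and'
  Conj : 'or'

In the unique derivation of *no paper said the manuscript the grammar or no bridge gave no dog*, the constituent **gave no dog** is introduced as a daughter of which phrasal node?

S

[S [S [NP [Det no] [N paper]] [VP [V said] [NP [Det the] [N manuscript]] [NP [Det the] [N grammar]]]] [Conj or] [S [NP [Det no] [N bridge]] [VP [V gave] [NP [Det no] [N dog]]]]]
The span 'gave no dog' is the VP node built by VP → V NP.
Its mother is the S built by S → NP VP.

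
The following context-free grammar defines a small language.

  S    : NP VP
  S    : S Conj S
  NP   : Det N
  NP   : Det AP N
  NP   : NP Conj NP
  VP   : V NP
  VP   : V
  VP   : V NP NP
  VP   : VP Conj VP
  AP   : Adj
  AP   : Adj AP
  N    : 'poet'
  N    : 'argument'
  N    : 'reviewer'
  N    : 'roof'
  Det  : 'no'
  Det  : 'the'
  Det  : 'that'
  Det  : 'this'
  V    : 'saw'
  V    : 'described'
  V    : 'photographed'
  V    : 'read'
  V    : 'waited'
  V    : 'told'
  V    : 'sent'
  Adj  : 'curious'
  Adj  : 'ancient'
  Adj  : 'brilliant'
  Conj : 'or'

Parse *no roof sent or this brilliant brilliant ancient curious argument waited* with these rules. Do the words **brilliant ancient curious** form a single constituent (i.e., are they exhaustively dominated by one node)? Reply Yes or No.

[S [S [NP [Det no] [N roof]] [VP [V sent]]] [Conj or] [S [NP [Det this] [AP [Adj brilliant] [AP [Adj brilliant] [AP [Adj ancient] [AP [Adj curious]]]]] [N argument]] [VP [V waited]]]]
The words 'brilliant ancient curious' are exhaustively dominated by a single AP node (built by AP → Adj AP), so they form a constituent.

Yes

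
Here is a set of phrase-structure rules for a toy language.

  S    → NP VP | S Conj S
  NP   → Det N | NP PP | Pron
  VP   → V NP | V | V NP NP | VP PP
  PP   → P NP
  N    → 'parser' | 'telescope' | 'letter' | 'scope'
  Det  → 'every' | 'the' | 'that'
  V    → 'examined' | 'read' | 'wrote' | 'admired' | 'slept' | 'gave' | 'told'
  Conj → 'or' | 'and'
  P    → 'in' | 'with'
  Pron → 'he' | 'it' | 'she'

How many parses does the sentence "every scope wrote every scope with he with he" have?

Two of the 5 distinct bracketings:
[S [NP [Det every] [N scope]] [VP [V wrote] [NP [NP [Det every] [N scope]] [PP [P with] [NP [NP [Pron he]] [PP [P with] [NP [Pron he]]]]]]]]
[S [NP [Det every] [N scope]] [VP [V wrote] [NP [NP [NP [Det every] [N scope]] [PP [P with] [NP [Pron he]]]] [PP [P with] [NP [Pron he]]]]]]
The trees differ in how a recursive rule is bracketed over the same span.

5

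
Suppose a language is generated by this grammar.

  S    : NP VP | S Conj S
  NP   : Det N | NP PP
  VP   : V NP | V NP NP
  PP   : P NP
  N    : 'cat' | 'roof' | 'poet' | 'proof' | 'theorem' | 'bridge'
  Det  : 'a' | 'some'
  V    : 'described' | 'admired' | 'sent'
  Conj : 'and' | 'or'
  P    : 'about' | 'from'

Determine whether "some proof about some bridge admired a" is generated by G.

For S → NP VP, every NP-prefix leaves a non-VP remainder: after 'some proof' the remainder is not a VP; after 'some proof about some bridge' the remainder is not a VP. The alternative S rule S → S Conj S likewise has no satisfying split.

Ungrammatical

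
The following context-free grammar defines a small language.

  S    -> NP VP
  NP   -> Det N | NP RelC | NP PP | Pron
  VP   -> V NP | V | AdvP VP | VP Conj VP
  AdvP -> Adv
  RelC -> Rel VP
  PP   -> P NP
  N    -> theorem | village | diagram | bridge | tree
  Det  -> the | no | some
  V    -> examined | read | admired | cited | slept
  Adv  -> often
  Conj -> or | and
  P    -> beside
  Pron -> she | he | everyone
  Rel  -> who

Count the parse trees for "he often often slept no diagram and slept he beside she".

3

Two of the 3 distinct bracketings:
[S [NP [Pron he]] [VP [AdvP [Adv often]] [VP [AdvP [Adv often]] [VP [VP [V slept] [NP [Det no] [N diagram]]] [Conj and] [VP [V slept] [NP [NP [Pron he]] [PP [P beside] [NP [Pron she]]]]]]]]]
[S [NP [Pron he]] [VP [AdvP [Adv often]] [VP [VP [AdvP [Adv often]] [VP [V slept] [NP [Det no] [N diagram]]]] [Conj and] [VP [V slept] [NP [NP [Pron he]] [PP [P beside] [NP [Pron she]]]]]]]]
The trees differ in how a recursive rule is bracketed over the same span.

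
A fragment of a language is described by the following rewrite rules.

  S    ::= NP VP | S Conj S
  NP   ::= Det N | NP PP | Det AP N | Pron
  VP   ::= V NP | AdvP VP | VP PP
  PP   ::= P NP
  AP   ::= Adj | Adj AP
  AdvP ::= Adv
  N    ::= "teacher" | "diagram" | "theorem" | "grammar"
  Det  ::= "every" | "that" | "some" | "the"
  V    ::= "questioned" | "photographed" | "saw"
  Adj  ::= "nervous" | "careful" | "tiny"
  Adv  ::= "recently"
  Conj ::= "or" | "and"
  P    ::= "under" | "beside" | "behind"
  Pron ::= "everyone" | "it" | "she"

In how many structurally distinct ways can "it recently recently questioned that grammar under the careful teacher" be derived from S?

Two of the 4 distinct bracketings:
[S [NP [Pron it]] [VP [AdvP [Adv recently]] [VP [AdvP [Adv recently]] [VP [V questioned] [NP [NP [Det that] [N grammar]] [PP [P under] [NP [Det the] [AP [Adj careful]] [N teacher]]]]]]]]
[S [NP [Pron it]] [VP [AdvP [Adv recently]] [VP [AdvP [Adv recently]] [VP [VP [V questioned] [NP [Det that] [N grammar]]] [PP [P under] [NP [Det the] [AP [Adj careful]] [N teacher]]]]]]]
The difference turns on whether NP → NP PP is used at the relevant span, versus an alternative expansion of NP.

4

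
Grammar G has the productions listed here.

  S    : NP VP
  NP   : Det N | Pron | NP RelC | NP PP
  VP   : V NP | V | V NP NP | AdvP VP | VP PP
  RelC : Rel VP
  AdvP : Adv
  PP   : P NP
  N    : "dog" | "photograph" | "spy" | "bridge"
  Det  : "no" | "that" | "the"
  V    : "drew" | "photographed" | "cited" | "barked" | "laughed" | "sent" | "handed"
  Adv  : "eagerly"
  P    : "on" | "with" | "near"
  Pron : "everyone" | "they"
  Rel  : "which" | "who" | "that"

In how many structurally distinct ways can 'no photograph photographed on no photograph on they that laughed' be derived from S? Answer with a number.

Two of the 3 distinct bracketings:
[S [NP [Det no] [N photograph]] [VP [VP [V photographed]] [PP [P on] [NP [NP [NP [Det no] [N photograph]] [PP [P on] [NP [Pron they]]]] [RelC [Rel that] [VP [V laughed]]]]]]]
[S [NP [Det no] [N photograph]] [VP [VP [V photographed]] [PP [P on] [NP [NP [Det no] [N photograph]] [PP [P on] [NP [NP [Pron they]] [RelC [Rel that] [VP [V laughed]]]]]]]]]
The trees differ in how a recursive rule is bracketed over the same span.

3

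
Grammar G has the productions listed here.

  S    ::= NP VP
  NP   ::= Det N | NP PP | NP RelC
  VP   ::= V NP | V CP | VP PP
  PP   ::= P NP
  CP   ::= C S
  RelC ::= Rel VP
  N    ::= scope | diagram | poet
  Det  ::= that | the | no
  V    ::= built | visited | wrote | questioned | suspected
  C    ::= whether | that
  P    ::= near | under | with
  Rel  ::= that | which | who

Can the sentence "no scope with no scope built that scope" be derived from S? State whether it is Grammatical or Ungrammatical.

[S [NP [NP [Det no] [N scope]] [PP [P with] [NP [Det no] [N scope]]]] [VP [V built] [NP [Det that] [N scope]]]]
Each bracket corresponds to one application of a listed rule, so the string is derivable from S.

Grammatical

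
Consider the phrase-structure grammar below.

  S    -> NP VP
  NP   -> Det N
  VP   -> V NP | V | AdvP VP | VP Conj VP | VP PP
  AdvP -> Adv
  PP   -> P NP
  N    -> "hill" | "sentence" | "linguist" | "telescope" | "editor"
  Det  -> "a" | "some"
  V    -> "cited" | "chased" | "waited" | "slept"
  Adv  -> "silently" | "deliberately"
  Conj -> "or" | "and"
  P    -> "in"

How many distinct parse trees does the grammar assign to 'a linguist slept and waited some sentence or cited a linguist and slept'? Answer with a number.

5

Two of the 5 distinct bracketings:
[S [NP [Det a] [N linguist]] [VP [VP [V slept]] [Conj and] [VP [VP [V waited] [NP [Det some] [N sentence]]] [Conj or] [VP [VP [V cited] [NP [Det a] [N linguist]]] [Conj and] [VP [V slept]]]]]]
[S [NP [Det a] [N linguist]] [VP [VP [V slept]] [Conj and] [VP [VP [VP [V waited] [NP [Det some] [N sentence]]] [Conj or] [VP [V cited] [NP [Det a] [N linguist]]]] [Conj and] [VP [V slept]]]]]
The trees differ in how a recursive rule is bracketed over the same span.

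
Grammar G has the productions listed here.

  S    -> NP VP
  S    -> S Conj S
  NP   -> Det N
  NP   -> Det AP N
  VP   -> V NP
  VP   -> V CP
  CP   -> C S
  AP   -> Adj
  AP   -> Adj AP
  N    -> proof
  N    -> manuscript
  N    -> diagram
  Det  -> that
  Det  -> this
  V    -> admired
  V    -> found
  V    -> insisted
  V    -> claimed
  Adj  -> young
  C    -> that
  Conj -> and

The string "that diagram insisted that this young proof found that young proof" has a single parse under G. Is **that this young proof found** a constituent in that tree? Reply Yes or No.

[S [NP [Det that] [N diagram]] [VP [V insisted] [CP [C that] [S [NP [Det this] [AP [Adj young]] [N proof]] [VP [V found] [NP [Det that] [AP [Adj young]] [N proof]]]]]]]
The smallest constituent containing 'that this young proof found' is the CP spanning 'that this young proof found that young proof'; no single node in the tree dominates exactly the given words.

No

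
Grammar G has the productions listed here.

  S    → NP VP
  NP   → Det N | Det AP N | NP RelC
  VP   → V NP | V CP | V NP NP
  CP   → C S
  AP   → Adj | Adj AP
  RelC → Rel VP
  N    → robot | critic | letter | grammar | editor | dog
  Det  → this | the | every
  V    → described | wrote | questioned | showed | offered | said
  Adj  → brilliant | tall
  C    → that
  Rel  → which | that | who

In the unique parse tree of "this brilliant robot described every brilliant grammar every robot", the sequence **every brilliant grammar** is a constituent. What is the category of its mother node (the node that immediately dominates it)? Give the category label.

VP

S
  NP
    Det: this
    AP
      Adj: brilliant
    N: robot
  VP
    V: described
    NP
      Det: every
      AP
        Adj: brilliant
      N: grammar
    NP
      Det: every
      N: robot
The span 'every brilliant grammar' is the NP node built by NP → Det AP N.
Its mother is the VP built by VP → V NP NP.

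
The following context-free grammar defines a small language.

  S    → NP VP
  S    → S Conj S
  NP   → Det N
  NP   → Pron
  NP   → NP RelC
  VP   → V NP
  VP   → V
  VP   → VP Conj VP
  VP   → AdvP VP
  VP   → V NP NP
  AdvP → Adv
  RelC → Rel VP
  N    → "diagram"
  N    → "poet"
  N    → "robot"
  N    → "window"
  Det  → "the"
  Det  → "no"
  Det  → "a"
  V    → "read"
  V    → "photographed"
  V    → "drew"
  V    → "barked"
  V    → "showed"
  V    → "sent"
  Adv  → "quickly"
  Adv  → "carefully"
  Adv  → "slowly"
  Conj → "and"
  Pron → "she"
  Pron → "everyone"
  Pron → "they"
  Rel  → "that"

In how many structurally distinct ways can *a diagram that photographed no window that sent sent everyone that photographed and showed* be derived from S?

Two of the 4 distinct bracketings:
[S [NP [NP [Det a] [N diagram]] [RelC [Rel that] [VP [V photographed] [NP [NP [Det no] [N window]] [RelC [Rel that] [VP [V sent]]]]]]] [VP [V sent] [NP [NP [Pron everyone]] [RelC [Rel that] [VP [VP [V photographed]] [Conj and] [VP [V showed]]]]]]]
[S [NP [NP [Det a] [N diagram]] [RelC [Rel that] [VP [V photographed] [NP [NP [Det no] [N window]] [RelC [Rel that] [VP [V sent]]]]]]] [VP [VP [V sent] [NP [NP [Pron everyone]] [RelC [Rel that] [VP [V photographed]]]]] [Conj and] [VP [V showed]]]]
The trees differ in how a recursive rule is bracketed over the same span.

4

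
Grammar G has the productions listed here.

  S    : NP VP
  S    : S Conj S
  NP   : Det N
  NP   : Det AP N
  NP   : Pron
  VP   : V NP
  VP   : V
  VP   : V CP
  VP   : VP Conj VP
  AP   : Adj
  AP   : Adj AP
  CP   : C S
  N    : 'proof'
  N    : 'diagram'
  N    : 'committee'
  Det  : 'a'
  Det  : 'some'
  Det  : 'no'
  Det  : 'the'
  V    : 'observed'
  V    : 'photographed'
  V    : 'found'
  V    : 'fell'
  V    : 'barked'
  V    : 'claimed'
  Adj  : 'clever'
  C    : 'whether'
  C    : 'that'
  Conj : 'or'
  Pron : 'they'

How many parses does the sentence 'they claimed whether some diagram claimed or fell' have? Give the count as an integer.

The two bracketings:
[S [NP [Pron they]] [VP [V claimed] [CP [C whether] [S [NP [Det some] [N diagram]] [VP [VP [V claimed]] [Conj or] [VP [V fell]]]]]]]
[S [NP [Pron they]] [VP [VP [V claimed] [CP [C whether] [S [NP [Det some] [N diagram]] [VP [V claimed]]]]] [Conj or] [VP [V fell]]]]
The trees differ in how a recursive rule is bracketed over the same span.

2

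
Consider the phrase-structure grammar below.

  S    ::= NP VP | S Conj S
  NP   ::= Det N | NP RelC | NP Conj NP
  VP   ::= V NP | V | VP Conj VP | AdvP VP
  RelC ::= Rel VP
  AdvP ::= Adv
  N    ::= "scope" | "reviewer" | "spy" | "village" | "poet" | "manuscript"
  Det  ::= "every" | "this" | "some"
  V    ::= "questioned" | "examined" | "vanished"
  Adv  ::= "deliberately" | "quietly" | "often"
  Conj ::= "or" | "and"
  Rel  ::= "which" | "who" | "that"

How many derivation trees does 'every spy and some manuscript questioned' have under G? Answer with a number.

[S [NP [NP [Det every] [N spy]] [Conj and] [NP [Det some] [N manuscript]]] [VP [V questioned]]]
No rule offers an alternative attachment or grouping for any span, so this is the only derivation.

1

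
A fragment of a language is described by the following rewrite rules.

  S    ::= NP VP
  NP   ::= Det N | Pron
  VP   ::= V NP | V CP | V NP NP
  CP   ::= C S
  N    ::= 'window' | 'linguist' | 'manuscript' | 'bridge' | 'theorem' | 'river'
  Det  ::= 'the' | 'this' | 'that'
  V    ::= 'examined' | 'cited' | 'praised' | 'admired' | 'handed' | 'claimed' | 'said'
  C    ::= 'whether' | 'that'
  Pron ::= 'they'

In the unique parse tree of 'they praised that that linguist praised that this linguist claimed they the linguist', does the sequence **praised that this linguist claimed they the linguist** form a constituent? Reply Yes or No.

Yes

[S [NP [Pron they]] [VP [V praised] [CP [C that] [S [NP [Det that] [N linguist]] [VP [V praised] [CP [C that] [S [NP [Det this] [N linguist]] [VP [V claimed] [NP [Pron they]] [NP [Det the] [N linguist]]]]]]]]]]
The words 'praised that this linguist claimed they the linguist' are exhaustively dominated by a single VP node (built by VP → V CP), so they form a constituent.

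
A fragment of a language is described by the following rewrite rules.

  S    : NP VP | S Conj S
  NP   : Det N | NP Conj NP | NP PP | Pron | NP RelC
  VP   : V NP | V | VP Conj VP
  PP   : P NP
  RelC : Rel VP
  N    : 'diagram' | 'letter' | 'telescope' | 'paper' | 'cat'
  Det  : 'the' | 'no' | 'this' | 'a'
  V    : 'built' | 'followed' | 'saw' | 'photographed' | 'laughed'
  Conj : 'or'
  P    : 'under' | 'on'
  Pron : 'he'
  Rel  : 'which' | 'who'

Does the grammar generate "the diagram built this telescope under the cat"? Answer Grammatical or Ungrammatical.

S
  NP
    Det: the
    N: diagram
  VP
    V: built
    NP
      NP
        Det: this
        N: telescope
      PP
        P: under
        NP
          Det: the
          N: cat
The bracketing above is licensed at every node by one of the given productions, with S at the root.

Grammatical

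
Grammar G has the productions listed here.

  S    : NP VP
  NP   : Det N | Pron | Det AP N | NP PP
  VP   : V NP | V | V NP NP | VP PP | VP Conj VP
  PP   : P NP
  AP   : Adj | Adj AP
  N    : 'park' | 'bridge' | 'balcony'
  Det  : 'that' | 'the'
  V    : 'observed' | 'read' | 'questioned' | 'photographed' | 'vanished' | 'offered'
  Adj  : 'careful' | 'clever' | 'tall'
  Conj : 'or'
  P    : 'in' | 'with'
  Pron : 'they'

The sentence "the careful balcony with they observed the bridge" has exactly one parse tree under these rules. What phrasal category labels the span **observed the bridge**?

[S [NP [NP [Det the] [AP [Adj careful]] [N balcony]] [PP [P with] [NP [Pron they]]]] [VP [V observed] [NP [Det the] [N bridge]]]]
The span 'observed the bridge' is the VP node built by VP → V NP.

VP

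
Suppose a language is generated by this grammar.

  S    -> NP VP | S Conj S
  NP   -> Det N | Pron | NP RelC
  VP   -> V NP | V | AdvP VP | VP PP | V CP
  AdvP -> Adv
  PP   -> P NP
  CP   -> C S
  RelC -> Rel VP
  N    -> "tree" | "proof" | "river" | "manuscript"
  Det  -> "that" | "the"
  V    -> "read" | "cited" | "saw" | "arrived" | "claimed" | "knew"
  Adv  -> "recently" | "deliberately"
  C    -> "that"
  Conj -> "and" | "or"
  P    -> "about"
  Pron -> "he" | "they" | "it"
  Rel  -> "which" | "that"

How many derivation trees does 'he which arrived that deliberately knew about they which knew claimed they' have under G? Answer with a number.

4

Two of the 4 distinct bracketings:
[S [NP [NP [NP [Pron he]] [RelC [Rel which] [VP [V arrived]]]] [RelC [Rel that] [VP [AdvP [Adv deliberately]] [VP [VP [V knew]] [PP [P about] [NP [NP [Pron they]] [RelC [Rel which] [VP [V knew]]]]]]]]] [VP [V claimed] [NP [Pron they]]]]
[S [NP [NP [NP [Pron he]] [RelC [Rel which] [VP [V arrived]]]] [RelC [Rel that] [VP [VP [AdvP [Adv deliberately]] [VP [V knew]]] [PP [P about] [NP [NP [Pron they]] [RelC [Rel which] [VP [V knew]]]]]]]] [VP [V claimed] [NP [Pron they]]]]
The trees differ in how a recursive rule is bracketed over the same span.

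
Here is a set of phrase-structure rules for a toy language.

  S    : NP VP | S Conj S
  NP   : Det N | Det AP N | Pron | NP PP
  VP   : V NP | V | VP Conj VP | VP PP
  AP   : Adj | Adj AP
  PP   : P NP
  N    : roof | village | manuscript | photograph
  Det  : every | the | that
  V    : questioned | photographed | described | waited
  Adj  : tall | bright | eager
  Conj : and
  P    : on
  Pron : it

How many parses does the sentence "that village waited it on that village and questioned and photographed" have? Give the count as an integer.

4

Two of the 4 distinct bracketings:
[S [NP [Det that] [N village]] [VP [VP [V waited] [NP [NP [Pron it]] [PP [P on] [NP [Det that] [N village]]]]] [Conj and] [VP [VP [V questioned]] [Conj and] [VP [V photographed]]]]]
[S [NP [Det that] [N village]] [VP [VP [VP [V waited] [NP [Pron it]]] [PP [P on] [NP [Det that] [N village]]]] [Conj and] [VP [VP [V questioned]] [Conj and] [VP [V photographed]]]]]
The difference turns on whether NP → NP PP is used at the relevant span, versus an alternative expansion of NP.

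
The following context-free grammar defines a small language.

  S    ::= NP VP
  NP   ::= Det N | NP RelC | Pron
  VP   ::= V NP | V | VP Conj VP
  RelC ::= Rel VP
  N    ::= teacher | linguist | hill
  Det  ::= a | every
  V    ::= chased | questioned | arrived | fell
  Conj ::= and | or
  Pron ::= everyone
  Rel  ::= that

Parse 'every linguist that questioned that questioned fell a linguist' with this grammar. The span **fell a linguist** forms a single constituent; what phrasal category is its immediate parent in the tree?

S

[S [NP [NP [NP [Det every] [N linguist]] [RelC [Rel that] [VP [V questioned]]]] [RelC [Rel that] [VP [V questioned]]]] [VP [V fell] [NP [Det a] [N linguist]]]]
The span 'fell a linguist' is the VP node built by VP → V NP.
Its mother is the S built by S → NP VP.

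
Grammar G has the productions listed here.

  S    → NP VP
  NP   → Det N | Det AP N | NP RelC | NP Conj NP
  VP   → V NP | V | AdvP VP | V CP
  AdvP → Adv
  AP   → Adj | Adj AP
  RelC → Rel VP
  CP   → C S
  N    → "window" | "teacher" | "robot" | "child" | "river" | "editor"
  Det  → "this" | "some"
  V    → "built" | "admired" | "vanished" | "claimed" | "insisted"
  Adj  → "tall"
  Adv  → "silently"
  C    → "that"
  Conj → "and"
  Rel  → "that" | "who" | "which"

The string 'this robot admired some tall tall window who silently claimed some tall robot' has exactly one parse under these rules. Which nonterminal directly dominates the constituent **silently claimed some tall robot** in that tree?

RelC

S
  NP
    Det: this
    N: robot
  VP
    V: admired
    NP
      NP
        Det: some
        AP
          Adj: tall
          AP
            Adj: tall
        N: window
      RelC
        Rel: who
        VP
          AdvP
            Adv: silently
          VP
            V: claimed
            NP
              Det: some
              AP
                Adj: tall
              N: robot
The span 'silently claimed some tall robot' is the VP node built by VP → AdvP VP.
Its mother is the RelC built by RelC → Rel VP.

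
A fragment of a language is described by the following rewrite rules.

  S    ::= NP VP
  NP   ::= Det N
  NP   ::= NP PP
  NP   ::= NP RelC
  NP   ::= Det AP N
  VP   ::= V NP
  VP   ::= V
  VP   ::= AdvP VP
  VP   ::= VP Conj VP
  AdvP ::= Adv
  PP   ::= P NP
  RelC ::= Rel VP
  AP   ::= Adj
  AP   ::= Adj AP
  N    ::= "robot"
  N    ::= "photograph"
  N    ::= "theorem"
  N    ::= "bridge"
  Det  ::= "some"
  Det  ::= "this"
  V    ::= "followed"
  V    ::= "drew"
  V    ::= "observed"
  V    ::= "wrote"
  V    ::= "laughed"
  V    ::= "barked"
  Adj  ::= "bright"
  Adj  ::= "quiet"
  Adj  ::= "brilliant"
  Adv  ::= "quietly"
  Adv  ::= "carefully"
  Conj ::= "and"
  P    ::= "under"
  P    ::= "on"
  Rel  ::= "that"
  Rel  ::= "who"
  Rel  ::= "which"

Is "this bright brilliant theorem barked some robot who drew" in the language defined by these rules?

[S [NP [Det this] [AP [Adj bright] [AP [Adj brilliant]]] [N theorem]] [VP [V barked] [NP [NP [Det some] [N robot]] [RelC [Rel who] [VP [V drew]]]]]]
The bracketing above is licensed at every node by one of the given productions, with S at the root.

Grammatical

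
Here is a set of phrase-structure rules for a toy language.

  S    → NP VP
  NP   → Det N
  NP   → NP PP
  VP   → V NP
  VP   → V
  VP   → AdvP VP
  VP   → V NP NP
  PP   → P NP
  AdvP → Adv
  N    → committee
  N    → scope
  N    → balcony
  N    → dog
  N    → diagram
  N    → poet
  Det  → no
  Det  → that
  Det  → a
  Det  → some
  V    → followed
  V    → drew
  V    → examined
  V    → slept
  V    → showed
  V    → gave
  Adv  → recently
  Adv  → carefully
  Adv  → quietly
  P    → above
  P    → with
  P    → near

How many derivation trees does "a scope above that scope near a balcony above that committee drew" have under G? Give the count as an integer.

5

Two of the 5 distinct bracketings:
[S [NP [NP [Det a] [N scope]] [PP [P above] [NP [NP [Det that] [N scope]] [PP [P near] [NP [NP [Det a] [N balcony]] [PP [P above] [NP [Det that] [N committee]]]]]]]] [VP [V drew]]]
[S [NP [NP [Det a] [N scope]] [PP [P above] [NP [NP [NP [Det that] [N scope]] [PP [P near] [NP [Det a] [N balcony]]]] [PP [P above] [NP [Det that] [N committee]]]]]] [VP [V drew]]]
The trees differ in how a recursive rule is bracketed over the same span.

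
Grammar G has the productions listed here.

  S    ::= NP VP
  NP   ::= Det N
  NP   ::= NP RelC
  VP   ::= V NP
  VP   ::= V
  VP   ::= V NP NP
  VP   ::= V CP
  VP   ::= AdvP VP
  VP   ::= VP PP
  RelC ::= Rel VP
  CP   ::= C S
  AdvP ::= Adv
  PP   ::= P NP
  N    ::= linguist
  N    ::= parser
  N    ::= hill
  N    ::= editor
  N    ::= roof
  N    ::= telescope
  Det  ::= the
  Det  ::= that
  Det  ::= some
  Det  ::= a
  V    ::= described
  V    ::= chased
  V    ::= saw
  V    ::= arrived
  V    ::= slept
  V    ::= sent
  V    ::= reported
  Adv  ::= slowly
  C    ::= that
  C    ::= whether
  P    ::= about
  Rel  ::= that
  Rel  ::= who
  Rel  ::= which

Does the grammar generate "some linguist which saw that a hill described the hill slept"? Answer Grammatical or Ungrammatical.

[S [NP [NP [Det some] [N linguist]] [RelC [Rel which] [VP [V saw] [CP [C that] [S [NP [Det a] [N hill]] [VP [V described] [NP [Det the] [N hill]]]]]]]] [VP [V slept]]]
Every word is introduced by a lexical rule and the phrasal rules combine the resulting categories into a single S.

Grammatical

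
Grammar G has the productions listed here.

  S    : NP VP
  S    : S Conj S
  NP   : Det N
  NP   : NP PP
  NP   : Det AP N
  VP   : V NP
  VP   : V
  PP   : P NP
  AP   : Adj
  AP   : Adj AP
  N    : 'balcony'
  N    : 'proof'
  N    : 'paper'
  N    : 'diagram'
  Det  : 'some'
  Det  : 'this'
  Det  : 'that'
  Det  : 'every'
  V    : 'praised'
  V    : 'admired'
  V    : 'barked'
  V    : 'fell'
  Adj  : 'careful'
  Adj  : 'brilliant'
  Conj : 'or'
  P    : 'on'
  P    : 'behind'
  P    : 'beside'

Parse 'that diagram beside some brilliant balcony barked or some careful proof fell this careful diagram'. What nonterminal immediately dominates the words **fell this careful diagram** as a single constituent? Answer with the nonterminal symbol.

VP

S
  S
    NP
      NP
        Det: that
        N: diagram
      PP
        P: beside
        NP
          Det: some
          AP
            Adj: brilliant
          N: balcony
    VP
      V: barked
  Conj: or
  S
    NP
      Det: some
      AP
        Adj: careful
      N: proof
    VP
      V: fell
      NP
        Det: this
        AP
          Adj: careful
        N: diagram
The span 'fell this careful diagram' is the VP node built by VP → V NP.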